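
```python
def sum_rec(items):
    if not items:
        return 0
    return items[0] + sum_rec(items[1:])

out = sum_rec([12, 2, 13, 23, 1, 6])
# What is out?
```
Call trace:
sum_rec(items=[12, 2, 13, 23, 1, 6])
  sum_rec(items=[2, 13, 23, 1, 6])
    sum_rec(items=[13, 23, 1, 6])
      sum_rec(items=[23, 1, 6])
        sum_rec(items=[1, 6])
          sum_rec(items=[6])
            sum_rec(items=[])
            -> return 0
          -> return 6
        -> return 7
      -> return 30
    -> return 43
  -> return 45
-> return 57

Final answer: 57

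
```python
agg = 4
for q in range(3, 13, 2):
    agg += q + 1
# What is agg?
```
Trace:
  agg=4
  agg=8, q=3
  agg=14, q=5
  agg=22, q=7
  agg=32, q=9
  agg=44, q=11

Final answer: 44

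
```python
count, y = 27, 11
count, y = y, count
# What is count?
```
Trace:
  count=27, y=11
  count=11, y=27

Final answer: 11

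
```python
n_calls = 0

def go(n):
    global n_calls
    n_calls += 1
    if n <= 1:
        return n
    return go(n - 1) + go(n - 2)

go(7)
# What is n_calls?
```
Call trace (a repeated sub-call is expanded the first time; later identical calls just restate its return value):
go(n=7)
  go(n=6)
    go(n=5)
      go(n=4)
        go(n=3)
          go(n=2)
            go(n=1)
            -> return 1
            go(n=0)
            -> return 0
          -> return 1
          go(n=1)
          -> return 1
        -> return 2
        go(n=2) -> return 1  (same call as traced above)
      -> return 3
      go(n=3) -> return 2  (same call as traced above)
    -> return 5
    go(n=4) -> return 3  (same call as traced above)
  -> return 8
  go(n=5) -> return 5  (same call as traced above)
-> return 13

n_calls is incremented once per call, so count the calls in each subtree. Let C(n) = number of calls made by go(n).
C(0) = C(1) = 1 (base case, no recursion); C(n) = 1 + C(n - 1) + C(n - 2) otherwise.
C(2) = 1 + C(1) + C(0) = 1 + 1 + 1 = 3
C(3) = 1 + C(2) + C(1) = 1 + 3 + 1 = 5
C(4) = 1 + C(3) + C(2) = 1 + 5 + 3 = 9
C(5) = 1 + C(4) + C(3) = 1 + 9 + 5 = 15
C(6) = 1 + C(5) + C(4) = 1 + 15 + 9 = 25
C(7) = 1 + C(6) + C(5) = 1 + 25 + 15 = 41
n_calls = C(7) = 41

Final answer: 41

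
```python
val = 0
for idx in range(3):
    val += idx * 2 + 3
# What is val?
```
Trace:
  val=0
  val=3, idx=0
  val=8, idx=1
  val=15, idx=2

Final answer: 15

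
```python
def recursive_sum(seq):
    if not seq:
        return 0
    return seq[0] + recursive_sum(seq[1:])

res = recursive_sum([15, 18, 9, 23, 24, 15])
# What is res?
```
Call trace:
recursive_sum(seq=[15, 18, 9, 23, 24, 15])
  recursive_sum(seq=[18, 9, 23, 24, 15])
    recursive_sum(seq=[9, 23, 24, 15])
      recursive_sum(seq=[23, 24, 15])
        recursive_sum(seq=[24, 15])
          recursive_sum(seq=[15])
            recursive_sum(seq=[])
            -> return 0
          -> return 15
        -> return 39
      -> return 62
    -> return 71
  -> return 89
-> return 104

Final answer: 104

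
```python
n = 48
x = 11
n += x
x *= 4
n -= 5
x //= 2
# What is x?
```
Trace:
  n=48
  n=48, x=11
  n=59, x=11
  n=59, x=44
  n=54, x=44
  n=54, x=22

Final answer: 22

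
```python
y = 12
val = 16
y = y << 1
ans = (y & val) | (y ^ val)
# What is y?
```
Trace:
  y=12
  y=12, val=16
  y=24, val=16
  y=24, val=16, ans=24

Final answer: 24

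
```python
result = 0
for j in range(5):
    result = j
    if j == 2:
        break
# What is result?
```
Trace:
  result=0
  result=0, j=0
  result=1, j=1
  result=2, j=2

Final answer: 2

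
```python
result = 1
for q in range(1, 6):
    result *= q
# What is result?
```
Trace:
  result=1
  result=1, q=1
  result=2, q=2
  result=6, q=3
  result=24, q=4
  result=120, q=5

Final answer: 120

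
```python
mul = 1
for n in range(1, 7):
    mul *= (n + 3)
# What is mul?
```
Trace:
  mul=1
  mul=4, n=1
  mul=20, n=2
  mul=120, n=3
  mul=840, n=4
  mul=6720, n=5
  mul=60480, n=6

Final answer: 60480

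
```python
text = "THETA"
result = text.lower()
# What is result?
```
Trace:
  text='THETA'
  text='THETA', result='theta'

Final answer: 'theta'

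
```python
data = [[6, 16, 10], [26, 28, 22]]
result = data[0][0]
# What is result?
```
Trace:
  data=[[6, 16, 10], [26, 28, 22]]
  data=[[6, 16, 10], [26, 28, 22]], result=6

Final answer: 6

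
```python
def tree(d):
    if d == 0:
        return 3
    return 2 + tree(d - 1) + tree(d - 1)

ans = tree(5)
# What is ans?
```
Call trace (a repeated sub-call is expanded the first time; later identical calls just restate its return value):
tree(d=5)
  tree(d=4)
    tree(d=3)
      tree(d=2)
        tree(d=1)
          tree(d=0)
          -> return 3
          tree(d=0)
          -> return 3
        -> return 8
        tree(d=1) -> return 8  (same call as traced above)
      -> return 18
      tree(d=2) -> return 18  (same call as traced above)
    -> return 38
    tree(d=3) -> return 38  (same call as traced above)
  -> return 78
  tree(d=4) -> return 78  (same call as traced above)
-> return 158

Final answer: 158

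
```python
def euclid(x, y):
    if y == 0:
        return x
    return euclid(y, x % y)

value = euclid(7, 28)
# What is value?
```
Call trace:
euclid(x=7, y=28)
  euclid(x=28, y=7)
    euclid(x=7, y=0)
    -> return 7
  -> return 7
-> return 7

Final answer: 7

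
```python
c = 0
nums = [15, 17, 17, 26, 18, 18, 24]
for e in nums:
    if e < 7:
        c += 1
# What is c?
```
Trace:
  c=0
  c=0, e=15
  c=0, e=17
  c=0, e=17
  c=0, e=26
  c=0, e=18
  c=0, e=18
  c=0, e=24

Final answer: 0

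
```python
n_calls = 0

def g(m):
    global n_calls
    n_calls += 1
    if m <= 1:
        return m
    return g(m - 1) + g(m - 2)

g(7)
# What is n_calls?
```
Call trace (a repeated sub-call is expanded the first time; later identical calls just restate its return value):
g(m=7)
  g(m=6)
    g(m=5)
      g(m=4)
        g(m=3)
          g(m=2)
            g(m=1)
            -> return 1
            g(m=0)
            -> return 0
          -> return 1
          g(m=1)
          -> return 1
        -> return 2
        g(m=2) -> return 1  (same call as traced above)
      -> return 3
      g(m=3) -> return 2  (same call as traced above)
    -> return 5
    g(m=4) -> return 3  (same call as traced above)
  -> return 8
  g(m=5) -> return 5  (same call as traced above)
-> return 13

n_calls is incremented once per call, so count the calls in each subtree. Let C(m) = number of calls made by g(m).
C(0) = C(1) = 1 (base case, no recursion); C(m) = 1 + C(m - 1) + C(m - 2) otherwise.
C(2) = 1 + C(1) + C(0) = 1 + 1 + 1 = 3
C(3) = 1 + C(2) + C(1) = 1 + 3 + 1 = 5
C(4) = 1 + C(3) + C(2) = 1 + 5 + 3 = 9
C(5) = 1 + C(4) + C(3) = 1 + 9 + 5 = 15
C(6) = 1 + C(5) + C(4) = 1 + 15 + 9 = 25
C(7) = 1 + C(6) + C(5) = 1 + 25 + 15 = 41
n_calls = C(7) = 41

Final answer: 41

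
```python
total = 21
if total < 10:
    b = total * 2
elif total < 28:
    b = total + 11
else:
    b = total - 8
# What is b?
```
Trace:
  total=21
  total=21, b=32

Final answer: 32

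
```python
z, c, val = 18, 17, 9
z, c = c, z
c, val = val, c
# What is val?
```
Trace:
  z=18, c=17, val=9
  z=17, c=18, val=9
  z=17, c=9, val=18

Final answer: 18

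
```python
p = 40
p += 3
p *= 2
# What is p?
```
Trace:
  p=40
  p=43
  p=86

Final answer: 86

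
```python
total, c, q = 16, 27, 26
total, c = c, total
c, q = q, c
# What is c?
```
Trace:
  total=16, c=27, q=26
  total=27, c=16, q=26
  total=27, c=26, q=16

Final answer: 26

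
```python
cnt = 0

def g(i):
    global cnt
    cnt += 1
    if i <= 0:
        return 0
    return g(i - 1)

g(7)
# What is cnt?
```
Call trace:
g(i=7)
  g(i=6)
    g(i=5)
      g(i=4)
        g(i=3)
          g(i=2)
            g(i=1)
              g(i=0)
              -> return 0
            -> return 0
          -> return 0
        -> return 0
      -> return 0
    -> return 0
  -> return 0
-> return 0

cnt is incremented once per call. g is entered once for each i = 7, 6, 5, 4, 3, 2, 1, 0 (the i <= 0 call returns without recursing), i.e. 7 + 1 calls.
cnt = 8

Final answer: 8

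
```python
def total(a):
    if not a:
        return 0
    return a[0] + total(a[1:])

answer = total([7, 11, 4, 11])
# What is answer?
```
Call trace:
total(a=[7, 11, 4, 11])
  total(a=[11, 4, 11])
    total(a=[4, 11])
      total(a=[11])
        total(a=[])
        -> return 0
      -> return 11
    -> return 15
  -> return 26
-> return 33

Final answer: 33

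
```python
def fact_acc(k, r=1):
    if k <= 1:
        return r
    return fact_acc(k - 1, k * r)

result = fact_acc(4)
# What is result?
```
Call trace:
fact_acc(k=4, r=1)
  fact_acc(k=3, r=4)
    fact_acc(k=2, r=12)
      fact_acc(k=1, r=24)
      -> return 24
    -> return 24
  -> return 24
-> return 24

Final answer: 24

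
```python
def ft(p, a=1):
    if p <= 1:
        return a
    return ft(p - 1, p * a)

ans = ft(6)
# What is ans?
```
Call trace:
ft(p=6, a=1)
  ft(p=5, a=6)
    ft(p=4, a=30)
      ft(p=3, a=120)
        ft(p=2, a=360)
          ft(p=1, a=720)
          -> return 720
        -> return 720
      -> return 720
    -> return 720
  -> return 720
-> return 720

Final answer: 720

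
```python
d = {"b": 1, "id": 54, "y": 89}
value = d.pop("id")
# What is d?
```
Trace:
  d={'b': 1, 'id': 54, 'y': 89}
  d={'b': 1, 'y': 89}, value=54

Final answer: {'b': 1, 'y': 89}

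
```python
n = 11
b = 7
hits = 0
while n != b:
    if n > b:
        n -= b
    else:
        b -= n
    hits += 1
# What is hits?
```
Trace:
  n=11
  n=11, b=7
  n=11, b=7, hits=0
  n=4, b=7, hits=1
  n=4, b=3, hits=2
  n=1, b=3, hits=3
  n=1, b=2, hits=4
  n=1, b=1, hits=5

Final answer: 5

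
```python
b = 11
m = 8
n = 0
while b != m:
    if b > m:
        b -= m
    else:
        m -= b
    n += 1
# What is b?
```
Trace:
  b=11
  b=11, m=8
  b=11, m=8, n=0
  b=3, m=8, n=1
  b=3, m=5, n=2
  b=3, m=2, n=3
  b=1, m=2, n=4
  b=1, m=1, n=5

Final answer: 1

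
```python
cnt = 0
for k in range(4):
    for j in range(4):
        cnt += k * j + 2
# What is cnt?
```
Trace:
  cnt=0
  cnt=2, k=0, j=0
  cnt=4, k=0, j=1
  cnt=6, k=0, j=2
  cnt=8, k=0, j=3
  cnt=10, k=1, j=0
  cnt=13, k=1, j=1
  cnt=17, k=1, j=2
  cnt=22, k=1, j=3
  cnt=24, k=2, j=0
  cnt=28, k=2, j=1
  cnt=34, k=2, j=2
  cnt=42, k=2, j=3
  cnt=44, k=3, j=0
  cnt=49, k=3, j=1
  cnt=57, k=3, j=2
  cnt=68, k=3, j=3

Final answer: 68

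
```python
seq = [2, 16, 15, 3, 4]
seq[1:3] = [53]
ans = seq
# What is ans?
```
Trace:
  seq=[2, 16, 15, 3, 4]
  seq=[2, 53, 3, 4]
  seq=[2, 53, 3, 4], ans=[2, 53, 3, 4]

Final answer: [2, 53, 3, 4]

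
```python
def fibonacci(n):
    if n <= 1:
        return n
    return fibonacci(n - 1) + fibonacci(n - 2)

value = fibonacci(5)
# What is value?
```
Call trace (a repeated sub-call is expanded the first time; later identical calls just restate its return value):
fibonacci(n=5)
  fibonacci(n=4)
    fibonacci(n=3)
      fibonacci(n=2)
        fibonacci(n=1)
        -> return 1
        fibonacci(n=0)
        -> return 0
      -> return 1
      fibonacci(n=1)
      -> return 1
    -> return 2
    fibonacci(n=2) -> return 1  (same call as traced above)
  -> return 3
  fibonacci(n=3) -> return 2  (same call as traced above)
-> return 5

Final answer: 5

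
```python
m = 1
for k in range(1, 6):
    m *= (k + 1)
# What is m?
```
Trace:
  m=1
  m=2, k=1
  m=6, k=2
  m=24, k=3
  m=120, k=4
  m=720, k=5

Final answer: 720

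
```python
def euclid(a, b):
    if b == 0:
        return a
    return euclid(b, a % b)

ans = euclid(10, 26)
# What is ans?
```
Call trace:
euclid(a=10, b=26)
  euclid(a=26, b=10)
    euclid(a=10, b=6)
      euclid(a=6, b=4)
        euclid(a=4, b=2)
          euclid(a=2, b=0)
          -> return 2
        -> return 2
      -> return 2
    -> return 2
  -> return 2
-> return 2

Final answer: 2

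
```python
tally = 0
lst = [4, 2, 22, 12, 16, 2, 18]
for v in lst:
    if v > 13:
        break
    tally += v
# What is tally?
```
Trace:
  tally=0
  tally=4, v=4
  tally=6, v=2
  tally=6, v=22

Final answer: 6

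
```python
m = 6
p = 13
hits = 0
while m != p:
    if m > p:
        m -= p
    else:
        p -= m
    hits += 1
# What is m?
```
Trace:
  m=6
  m=6, p=13
  m=6, p=13, hits=0
  m=6, p=7, hits=1
  m=6, p=1, hits=2
  m=5, p=1, hits=3
  m=4, p=1, hits=4
  m=3, p=1, hits=5
  m=2, p=1, hits=6
  m=1, p=1, hits=7

Final answer: 1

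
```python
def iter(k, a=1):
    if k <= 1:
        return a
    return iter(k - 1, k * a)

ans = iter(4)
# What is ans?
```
Call trace:
iter(k=4, a=1)
  iter(k=3, a=4)
    iter(k=2, a=12)
      iter(k=1, a=24)
      -> return 24
    -> return 24
  -> return 24
-> return 24

Final answer: 24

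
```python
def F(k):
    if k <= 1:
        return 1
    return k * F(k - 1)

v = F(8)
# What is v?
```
Call trace:
F(k=8)
  F(k=7)
    F(k=6)
      F(k=5)
        F(k=4)
          F(k=3)
            F(k=2)
              F(k=1)
              -> return 1
            -> return 2
          -> return 6
        -> return 24
      -> return 120
    -> return 720
  -> return 5040
-> return 40320

Final answer: 40320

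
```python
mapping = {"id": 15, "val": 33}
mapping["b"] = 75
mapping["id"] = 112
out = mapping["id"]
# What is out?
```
Trace:
  mapping={'id': 15, 'val': 33}
  mapping={'id': 15, 'val': 33, 'b': 75}
  mapping={'id': 112, 'val': 33, 'b': 75}
  mapping={'id': 112, 'val': 33, 'b': 75}, out=112

Final answer: 112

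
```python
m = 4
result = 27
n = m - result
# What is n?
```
Trace:
  m=4
  m=4, result=27
  m=4, result=27, n=-23

Final answer: -23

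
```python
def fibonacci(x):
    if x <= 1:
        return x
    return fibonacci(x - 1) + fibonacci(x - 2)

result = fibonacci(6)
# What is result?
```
Call trace (a repeated sub-call is expanded the first time; later identical calls just restate its return value):
fibonacci(x=6)
  fibonacci(x=5)
    fibonacci(x=4)
      fibonacci(x=3)
        fibonacci(x=2)
          fibonacci(x=1)
          -> return 1
          fibonacci(x=0)
          -> return 0
        -> return 1
        fibonacci(x=1)
        -> return 1
      -> return 2
      fibonacci(x=2) -> return 1  (same call as traced above)
    -> return 3
    fibonacci(x=3) -> return 2  (same call as traced above)
  -> return 5
  fibonacci(x=4) -> return 3  (same call as traced above)
-> return 8

Final answer: 8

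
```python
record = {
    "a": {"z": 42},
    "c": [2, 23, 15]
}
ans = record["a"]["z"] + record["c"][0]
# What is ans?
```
Trace:
  record={'a': {'z': 42}, 'c': [2, 23, 15]}
  record={'a': {'z': 42}, 'c': [2, 23, 15]}, ans=44

Final answer: 44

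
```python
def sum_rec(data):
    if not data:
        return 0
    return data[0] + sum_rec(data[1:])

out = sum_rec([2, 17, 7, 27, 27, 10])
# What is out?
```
Call trace:
sum_rec(data=[2, 17, 7, 27, 27, 10])
  sum_rec(data=[17, 7, 27, 27, 10])
    sum_rec(data=[7, 27, 27, 10])
      sum_rec(data=[27, 27, 10])
        sum_rec(data=[27, 10])
          sum_rec(data=[10])
            sum_rec(data=[])
            -> return 0
          -> return 10
        -> return 37
      -> return 64
    -> return 71
  -> return 88
-> return 90

Final answer: 90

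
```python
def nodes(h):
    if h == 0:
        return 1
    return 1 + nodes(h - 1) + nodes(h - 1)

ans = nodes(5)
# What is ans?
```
Call trace (a repeated sub-call is expanded the first time; later identical calls just restate its return value):
nodes(h=5)
  nodes(h=4)
    nodes(h=3)
      nodes(h=2)
        nodes(h=1)
          nodes(h=0)
          -> return 1
          nodes(h=0)
          -> return 1
        -> return 3
        nodes(h=1) -> return 3  (same call as traced above)
      -> return 7
      nodes(h=2) -> return 7  (same call as traced above)
    -> return 15
    nodes(h=3) -> return 15  (same call as traced above)
  -> return 31
  nodes(h=4) -> return 31  (same call as traced above)
-> return 63

Final answer: 63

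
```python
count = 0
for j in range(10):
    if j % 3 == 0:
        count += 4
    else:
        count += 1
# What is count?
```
Trace:
  count=0
  count=4, j=0
  count=5, j=1
  count=6, j=2
  count=10, j=3
  count=11, j=4
  count=12, j=5
  count=16, j=6
  count=17, j=7
  count=18, j=8
  count=22, j=9

Final answer: 22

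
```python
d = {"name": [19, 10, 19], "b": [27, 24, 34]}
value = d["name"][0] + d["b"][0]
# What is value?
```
Trace:
  d={'name': [19, 10, 19], 'b': [27, 24, 34]}
  d={'name': [19, 10, 19], 'b': [27, 24, 34]}, value=46

Final answer: 46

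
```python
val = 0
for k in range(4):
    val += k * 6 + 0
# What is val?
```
Trace:
  val=0
  val=0, k=0
  val=6, k=1
  val=18, k=2
  val=36, k=3

Final answer: 36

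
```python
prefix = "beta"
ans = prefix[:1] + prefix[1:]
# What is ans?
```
Trace:
  prefix='beta'
  prefix='beta', ans='beta'

Final answer: 'beta'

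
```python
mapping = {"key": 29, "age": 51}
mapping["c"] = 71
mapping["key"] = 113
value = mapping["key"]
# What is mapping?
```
Trace:
  mapping={'key': 29, 'age': 51}
  mapping={'key': 29, 'age': 51, 'c': 71}
  mapping={'key': 113, 'age': 51, 'c': 71}
  mapping={'key': 113, 'age': 51, 'c': 71}, value=113

Final answer: {'key': 113, 'age': 51, 'c': 71}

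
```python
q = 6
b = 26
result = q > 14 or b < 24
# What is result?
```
Trace:
  q=6
  q=6, b=26
  q=6, b=26, result=False

Final answer: False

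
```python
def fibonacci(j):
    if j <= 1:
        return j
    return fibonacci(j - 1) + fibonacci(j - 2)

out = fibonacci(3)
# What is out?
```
Call trace:
fibonacci(j=3)
  fibonacci(j=2)
    fibonacci(j=1)
    -> return 1
    fibonacci(j=0)
    -> return 0
  -> return 1
  fibonacci(j=1)
  -> return 1
-> return 2

Final answer: 2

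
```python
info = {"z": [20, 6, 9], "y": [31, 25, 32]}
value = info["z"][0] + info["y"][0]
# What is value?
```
Trace:
  info={'z': [20, 6, 9], 'y': [31, 25, 32]}
  info={'z': [20, 6, 9], 'y': [31, 25, 32]}, value=51

Final answer: 51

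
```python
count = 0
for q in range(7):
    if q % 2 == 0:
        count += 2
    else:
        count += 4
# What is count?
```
Trace:
  count=0
  count=2, q=0
  count=6, q=1
  count=8, q=2
  count=12, q=3
  count=14, q=4
  count=18, q=5
  count=20, q=6

Final answer: 20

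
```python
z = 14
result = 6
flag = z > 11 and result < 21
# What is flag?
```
Trace:
  z=14
  z=14, result=6
  z=14, result=6, flag=True

Final answer: True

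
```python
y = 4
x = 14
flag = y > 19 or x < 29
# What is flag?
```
Trace:
  y=4
  y=4, x=14
  y=4, x=14, flag=True

Final answer: True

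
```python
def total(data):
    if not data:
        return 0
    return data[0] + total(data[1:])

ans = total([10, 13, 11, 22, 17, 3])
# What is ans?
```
Call trace:
total(data=[10, 13, 11, 22, 17, 3])
  total(data=[13, 11, 22, 17, 3])
    total(data=[11, 22, 17, 3])
      total(data=[22, 17, 3])
        total(data=[17, 3])
          total(data=[3])
            total(data=[])
            -> return 0
          -> return 3
        -> return 20
      -> return 42
    -> return 53
  -> return 66
-> return 76

Final answer: 76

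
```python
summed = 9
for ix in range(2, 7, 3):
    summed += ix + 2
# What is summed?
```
Trace:
  summed=9
  summed=13, ix=2
  summed=20, ix=5

Final answer: 20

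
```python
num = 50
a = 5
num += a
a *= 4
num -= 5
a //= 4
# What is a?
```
Trace:
  num=50
  num=50, a=5
  num=55, a=5
  num=55, a=20
  num=50, a=20
  num=50, a=5

Final answer: 5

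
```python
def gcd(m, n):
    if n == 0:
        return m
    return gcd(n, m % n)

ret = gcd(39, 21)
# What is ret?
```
Call trace:
gcd(m=39, n=21)
  gcd(m=21, n=18)
    gcd(m=18, n=3)
      gcd(m=3, n=0)
      -> return 3
    -> return 3
  -> return 3
-> return 3

Final answer: 3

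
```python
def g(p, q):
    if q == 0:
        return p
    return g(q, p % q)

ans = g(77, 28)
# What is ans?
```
Call trace:
g(p=77, q=28)
  g(p=28, q=21)
    g(p=21, q=7)
      g(p=7, q=0)
      -> return 7
    -> return 7
  -> return 7
-> return 7

Final answer: 7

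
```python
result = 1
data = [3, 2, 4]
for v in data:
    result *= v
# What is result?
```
Trace:
  result=1
  result=3, v=3
  result=6, v=2
  result=24, v=4

Final answer: 24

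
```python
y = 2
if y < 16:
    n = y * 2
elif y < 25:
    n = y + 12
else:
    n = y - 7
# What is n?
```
Trace:
  y=2
  y=2, n=4

Final answer: 4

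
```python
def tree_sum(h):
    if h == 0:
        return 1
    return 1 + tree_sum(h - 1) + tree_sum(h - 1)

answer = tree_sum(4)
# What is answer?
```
Call trace (a repeated sub-call is expanded the first time; later identical calls just restate its return value):
tree_sum(h=4)
  tree_sum(h=3)
    tree_sum(h=2)
      tree_sum(h=1)
        tree_sum(h=0)
        -> return 1
        tree_sum(h=0)
        -> return 1
      -> return 3
      tree_sum(h=1) -> return 3  (same call as traced above)
    -> return 7
    tree_sum(h=2) -> return 7  (same call as traced above)
  -> return 15
  tree_sum(h=3) -> return 15  (same call as traced above)
-> return 31

Final answer: 31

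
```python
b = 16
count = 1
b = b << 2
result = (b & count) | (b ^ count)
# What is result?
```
Trace:
  b=16
  b=16, count=1
  b=64, count=1
  b=64, count=1, result=65

Final answer: 65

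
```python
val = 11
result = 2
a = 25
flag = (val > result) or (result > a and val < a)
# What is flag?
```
Trace:
  val=11
  val=11, result=2
  val=11, result=2, a=25
  val=11, result=2, a=25, flag=True

Final answer: True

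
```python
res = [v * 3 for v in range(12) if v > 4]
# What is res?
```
Trace:
  v=0
  v=1
  v=2
  v=3
  v=4
  v=5
  v=6
  v=7
  v=8
  v=9
  v=10
  v=11
  res=[15, 18, 21, 24, 27, 30, 33]

Final answer: [15, 18, 21, 24, 27, 30, 33]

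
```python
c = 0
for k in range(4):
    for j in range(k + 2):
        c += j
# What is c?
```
Trace:
  c=0
  c=0, k=0, j=0
  c=1, k=0, j=1
  c=1, k=1, j=0
  c=2, k=1, j=1
  c=4, k=1, j=2
  c=4, k=2, j=0
  c=5, k=2, j=1
  c=7, k=2, j=2
  c=10, k=2, j=3
  c=10, k=3, j=0
  c=11, k=3, j=1
  c=13, k=3, j=2
  c=16, k=3, j=3
  c=20, k=3, j=4

Final answer: 20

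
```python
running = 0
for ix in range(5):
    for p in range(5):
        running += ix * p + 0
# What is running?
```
Trace:
  running=0
  running=0, ix=0, p=0
  running=0, ix=0, p=1
  running=0, ix=0, p=2
  running=0, ix=0, p=3
  running=0, ix=0, p=4
  running=0, ix=1, p=0
  running=1, ix=1, p=1
  running=3, ix=1, p=2
  running=6, ix=1, p=3
  running=10, ix=1, p=4
  running=10, ix=2, p=0
  running=12, ix=2, p=1
  running=16, ix=2, p=2
  running=22, ix=2, p=3
  running=30, ix=2, p=4
  running=30, ix=3, p=0
  running=33, ix=3, p=1
  running=39, ix=3, p=2
  running=48, ix=3, p=3
  running=60, ix=3, p=4
  running=60, ix=4, p=0
  running=64, ix=4, p=1
  running=72, ix=4, p=2
  running=84, ix=4, p=3
  running=100, ix=4, p=4

Final answer: 100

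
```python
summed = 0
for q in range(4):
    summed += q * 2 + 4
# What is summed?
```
Trace:
  summed=0
  summed=4, q=0
  summed=10, q=1
  summed=18, q=2
  summed=28, q=3

Final answer: 28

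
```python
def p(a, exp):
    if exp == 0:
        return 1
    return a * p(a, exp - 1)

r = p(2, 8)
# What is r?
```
Call trace:
p(a=2, exp=8)
  p(a=2, exp=7)
    p(a=2, exp=6)
      p(a=2, exp=5)
        p(a=2, exp=4)
          p(a=2, exp=3)
            p(a=2, exp=2)
              p(a=2, exp=1)
                p(a=2, exp=0)
                -> return 1
              -> return 2
            -> return 4
          -> return 8
        -> return 16
      -> return 32
    -> return 64
  -> return 128
-> return 256

Final answer: 256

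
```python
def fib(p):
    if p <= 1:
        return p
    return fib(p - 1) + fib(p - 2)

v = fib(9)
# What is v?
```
Call trace (a repeated sub-call is expanded the first time; later identical calls just restate its return value):
fib(p=9)
  fib(p=8)
    fib(p=7)
      fib(p=6)
        fib(p=5)
          fib(p=4)
            fib(p=3)
              fib(p=2)
                fib(p=1)
                -> return 1
                fib(p=0)
                -> return 0
              -> return 1
              fib(p=1)
              -> return 1
            -> return 2
            fib(p=2) -> return 1  (same call as traced above)
          -> return 3
          fib(p=3) -> return 2  (same call as traced above)
        -> return 5
        fib(p=4) -> return 3  (same call as traced above)
      -> return 8
      fib(p=5) -> return 5  (same call as traced above)
    -> return 13
    fib(p=6) -> return 8  (same call as traced above)
  -> return 21
  fib(p=7) -> return 13  (same call as traced above)
-> return 34

Final answer: 34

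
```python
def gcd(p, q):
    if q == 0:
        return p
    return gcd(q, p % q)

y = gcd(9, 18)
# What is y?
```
Call trace:
gcd(p=9, q=18)
  gcd(p=18, q=9)
    gcd(p=9, q=0)
    -> return 9
  -> return 9
-> return 9

Final answer: 9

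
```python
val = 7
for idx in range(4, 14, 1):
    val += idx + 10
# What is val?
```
Trace:
  val=7
  val=21, idx=4
  val=36, idx=5
  val=52, idx=6
  val=69, idx=7
  val=87, idx=8
  val=106, idx=9
  val=126, idx=10
  val=147, idx=11
  val=169, idx=12
  val=192, idx=13

Final answer: 192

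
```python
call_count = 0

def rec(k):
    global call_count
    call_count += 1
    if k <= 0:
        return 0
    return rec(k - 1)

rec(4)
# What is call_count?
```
Call trace:
rec(k=4)
  rec(k=3)
    rec(k=2)
      rec(k=1)
        rec(k=0)
        -> return 0
      -> return 0
    -> return 0
  -> return 0
-> return 0

call_count is incremented once per call. rec is entered once for each k = 4, 3, 2, 1, 0 (the k <= 0 call returns without recursing), i.e. 4 + 1 calls.
call_count = 5

Final answer: 5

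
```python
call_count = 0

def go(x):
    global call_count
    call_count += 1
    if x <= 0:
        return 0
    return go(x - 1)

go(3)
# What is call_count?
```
Call trace:
go(x=3)
  go(x=2)
    go(x=1)
      go(x=0)
      -> return 0
    -> return 0
  -> return 0
-> return 0

call_count is incremented once per call. go is entered once for each x = 3, 2, 1, 0 (the x <= 0 call returns without recursing), i.e. 3 + 1 calls.
call_count = 4

Final answer: 4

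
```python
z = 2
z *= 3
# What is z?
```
Trace:
  z=2
  z=6

Final answer: 6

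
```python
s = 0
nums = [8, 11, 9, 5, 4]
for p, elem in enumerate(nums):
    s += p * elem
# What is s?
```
Trace:
  s=0
  s=0, p=0, elem=8
  s=11, p=1, elem=11
  s=29, p=2, elem=9
  s=44, p=3, elem=5
  s=60, p=4, elem=4

Final answer: 60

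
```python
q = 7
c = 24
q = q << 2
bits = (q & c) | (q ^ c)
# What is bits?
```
Trace:
  q=7
  q=7, c=24
  q=28, c=24
  q=28, c=24, bits=28

Final answer: 28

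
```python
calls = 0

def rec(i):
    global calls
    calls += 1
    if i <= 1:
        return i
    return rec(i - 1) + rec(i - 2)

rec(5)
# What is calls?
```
Call trace (a repeated sub-call is expanded the first time; later identical calls just restate its return value):
rec(i=5)
  rec(i=4)
    rec(i=3)
      rec(i=2)
        rec(i=1)
        -> return 1
        rec(i=0)
        -> return 0
      -> return 1
      rec(i=1)
      -> return 1
    -> return 2
    rec(i=2) -> return 1  (same call as traced above)
  -> return 3
  rec(i=3) -> return 2  (same call as traced above)
-> return 5

calls is incremented once per call, so count the calls in each subtree. Let C(i) = number of calls made by rec(i).
C(0) = C(1) = 1 (base case, no recursion); C(i) = 1 + C(i - 1) + C(i - 2) otherwise.
C(2) = 1 + C(1) + C(0) = 1 + 1 + 1 = 3
C(3) = 1 + C(2) + C(1) = 1 + 3 + 1 = 5
C(4) = 1 + C(3) + C(2) = 1 + 5 + 3 = 9
C(5) = 1 + C(4) + C(3) = 1 + 9 + 5 = 15
calls = C(5) = 15

Final answer: 15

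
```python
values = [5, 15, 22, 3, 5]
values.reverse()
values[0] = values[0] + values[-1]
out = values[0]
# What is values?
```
Trace:
  values=[5, 15, 22, 3, 5]
  values=[5, 3, 22, 15, 5]
  values=[10, 3, 22, 15, 5]
  values=[10, 3, 22, 15, 5], out=10

Final answer: [10, 3, 22, 15, 5]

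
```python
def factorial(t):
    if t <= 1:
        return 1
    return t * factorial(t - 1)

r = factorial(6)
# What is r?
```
Call trace:
factorial(t=6)
  factorial(t=5)
    factorial(t=4)
      factorial(t=3)
        factorial(t=2)
          factorial(t=1)
          -> return 1
        -> return 2
      -> return 6
    -> return 24
  -> return 120
-> return 720

Final answer: 720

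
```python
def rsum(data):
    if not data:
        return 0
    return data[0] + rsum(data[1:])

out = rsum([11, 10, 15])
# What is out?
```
Call trace:
rsum(data=[11, 10, 15])
  rsum(data=[10, 15])
    rsum(data=[15])
      rsum(data=[])
      -> return 0
    -> return 15
  -> return 25
-> return 36

Final answer: 36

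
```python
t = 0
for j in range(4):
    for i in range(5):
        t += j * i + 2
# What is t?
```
Trace:
  t=0
  t=2, j=0, i=0
  t=4, j=0, i=1
  t=6, j=0, i=2
  t=8, j=0, i=3
  t=10, j=0, i=4
  t=12, j=1, i=0
  t=15, j=1, i=1
  t=19, j=1, i=2
  t=24, j=1, i=3
  t=30, j=1, i=4
  t=32, j=2, i=0
  t=36, j=2, i=1
  t=42, j=2, i=2
  t=50, j=2, i=3
  t=60, j=2, i=4
  t=62, j=3, i=0
  t=67, j=3, i=1
  t=75, j=3, i=2
  t=86, j=3, i=3
  t=100, j=3, i=4

Final answer: 100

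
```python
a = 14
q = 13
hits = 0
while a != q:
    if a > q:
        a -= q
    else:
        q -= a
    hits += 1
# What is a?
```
Trace:
  a=14
  a=14, q=13
  a=14, q=13, hits=0
  a=1, q=13, hits=1
  a=1, q=12, hits=2
  a=1, q=11, hits=3
  a=1, q=10, hits=4
  a=1, q=9, hits=5
  a=1, q=8, hits=6
  a=1, q=7, hits=7
  a=1, q=6, hits=8
  a=1, q=5, hits=9
  a=1, q=4, hits=10
  a=1, q=3, hits=11
  a=1, q=2, hits=12
  a=1, q=1, hits=13

Final answer: 1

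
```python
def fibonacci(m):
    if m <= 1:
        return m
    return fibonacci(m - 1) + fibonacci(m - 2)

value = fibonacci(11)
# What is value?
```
Call trace (a repeated sub-call is expanded the first time; later identical calls just restate its return value):
fibonacci(m=11)
  fibonacci(m=10)
    fibonacci(m=9)
      fibonacci(m=8)
        fibonacci(m=7)
          fibonacci(m=6)
            fibonacci(m=5)
              fibonacci(m=4)
                fibonacci(m=3)
                  fibonacci(m=2)
                    fibonacci(m=1)
                    -> return 1
                    fibonacci(m=0)
                    -> return 0
                  -> return 1
                  fibonacci(m=1)
                  -> return 1
                -> return 2
                fibonacci(m=2) -> return 1  (same call as traced above)
              -> return 3
              fibonacci(m=3) -> return 2  (same call as traced above)
            -> return 5
            fibonacci(m=4) -> return 3  (same call as traced above)
          -> return 8
          fibonacci(m=5) -> return 5  (same call as traced above)
        -> return 13
        fibonacci(m=6) -> return 8  (same call as traced above)
      -> return 21
      fibonacci(m=7) -> return 13  (same call as traced above)
    -> return 34
    fibonacci(m=8) -> return 21  (same call as traced above)
  -> return 55
  fibonacci(m=9) -> return 34  (same call as traced above)
-> return 89

Final answer: 89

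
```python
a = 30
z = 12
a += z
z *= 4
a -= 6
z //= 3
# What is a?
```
Trace:
  a=30
  a=30, z=12
  a=42, z=12
  a=42, z=48
  a=36, z=48
  a=36, z=16

Final answer: 36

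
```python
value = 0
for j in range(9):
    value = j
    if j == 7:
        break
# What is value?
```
Trace:
  value=0
  value=0, j=0
  value=1, j=1
  value=2, j=2
  value=3, j=3
  value=4, j=4
  value=5, j=5
  value=6, j=6
  value=7, j=7

Final answer: 7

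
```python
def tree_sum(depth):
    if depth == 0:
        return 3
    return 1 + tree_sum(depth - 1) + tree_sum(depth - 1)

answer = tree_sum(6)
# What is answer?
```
Call trace (a repeated sub-call is expanded the first time; later identical calls just restate its return value):
tree_sum(depth=6)
  tree_sum(depth=5)
    tree_sum(depth=4)
      tree_sum(depth=3)
        tree_sum(depth=2)
          tree_sum(depth=1)
            tree_sum(depth=0)
            -> return 3
            tree_sum(depth=0)
            -> return 3
          -> return 7
          tree_sum(depth=1) -> return 7  (same call as traced above)
        -> return 15
        tree_sum(depth=2) -> return 15  (same call as traced above)
      -> return 31
      tree_sum(depth=3) -> return 31  (same call as traced above)
    -> return 63
    tree_sum(depth=4) -> return 63  (same call as traced above)
  -> return 127
  tree_sum(depth=5) -> return 127  (same call as traced above)
-> return 255

Final answer: 255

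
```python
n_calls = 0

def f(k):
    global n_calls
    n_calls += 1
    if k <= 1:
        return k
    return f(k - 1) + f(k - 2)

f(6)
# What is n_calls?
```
Call trace (a repeated sub-call is expanded the first time; later identical calls just restate its return value):
f(k=6)
  f(k=5)
    f(k=4)
      f(k=3)
        f(k=2)
          f(k=1)
          -> return 1
          f(k=0)
          -> return 0
        -> return 1
        f(k=1)
        -> return 1
      -> return 2
      f(k=2) -> return 1  (same call as traced above)
    -> return 3
    f(k=3) -> return 2  (same call as traced above)
  -> return 5
  f(k=4) -> return 3  (same call as traced above)
-> return 8

n_calls is incremented once per call, so count the calls in each subtree. Let C(k) = number of calls made by f(k).
C(0) = C(1) = 1 (base case, no recursion); C(k) = 1 + C(k - 1) + C(k - 2) otherwise.
C(2) = 1 + C(1) + C(0) = 1 + 1 + 1 = 3
C(3) = 1 + C(2) + C(1) = 1 + 3 + 1 = 5
C(4) = 1 + C(3) + C(2) = 1 + 5 + 3 = 9
C(5) = 1 + C(4) + C(3) = 1 + 9 + 5 = 15
C(6) = 1 + C(5) + C(4) = 1 + 15 + 9 = 25
n_calls = C(6) = 25

Final answer: 25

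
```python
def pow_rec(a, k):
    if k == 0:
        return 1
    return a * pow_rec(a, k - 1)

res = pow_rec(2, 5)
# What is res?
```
Call trace:
pow_rec(a=2, k=5)
  pow_rec(a=2, k=4)
    pow_rec(a=2, k=3)
      pow_rec(a=2, k=2)
        pow_rec(a=2, k=1)
          pow_rec(a=2, k=0)
          -> return 1
        -> return 2
      -> return 4
    -> return 8
  -> return 16
-> return 32

Final answer: 32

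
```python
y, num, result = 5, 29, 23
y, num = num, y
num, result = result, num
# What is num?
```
Trace:
  y=5, num=29, result=23
  y=29, num=5, result=23
  y=29, num=23, result=5

Final answer: 23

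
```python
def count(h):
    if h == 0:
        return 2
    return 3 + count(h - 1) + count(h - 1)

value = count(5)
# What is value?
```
Call trace (a repeated sub-call is expanded the first time; later identical calls just restate its return value):
count(h=5)
  count(h=4)
    count(h=3)
      count(h=2)
        count(h=1)
          count(h=0)
          -> return 2
          count(h=0)
          -> return 2
        -> return 7
        count(h=1) -> return 7  (same call as traced above)
      -> return 17
      count(h=2) -> return 17  (same call as traced above)
    -> return 37
    count(h=3) -> return 37  (same call as traced above)
  -> return 77
  count(h=4) -> return 77  (same call as traced above)
-> return 157

Final answer: 157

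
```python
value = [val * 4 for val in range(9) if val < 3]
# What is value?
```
Trace:
  val=0
  val=1
  val=2
  val=3
  val=4
  val=5
  val=6
  val=7
  val=8
  value=[0, 4, 8]

Final answer: [0, 4, 8]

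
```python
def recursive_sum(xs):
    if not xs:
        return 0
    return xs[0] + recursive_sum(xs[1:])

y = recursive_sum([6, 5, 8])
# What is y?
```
Call trace:
recursive_sum(xs=[6, 5, 8])
  recursive_sum(xs=[5, 8])
    recursive_sum(xs=[8])
      recursive_sum(xs=[])
      -> return 0
    -> return 8
  -> return 13
-> return 19

Final answer: 19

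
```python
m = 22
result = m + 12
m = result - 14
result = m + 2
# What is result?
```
Trace:
  m=22
  m=22, result=34
  m=20, result=34
  m=20, result=22

Final answer: 22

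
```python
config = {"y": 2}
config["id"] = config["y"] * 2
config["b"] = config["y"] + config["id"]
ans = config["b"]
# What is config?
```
Trace:
  config={'y': 2}
  config={'y': 2, 'id': 4}
  config={'y': 2, 'id': 4, 'b': 6}
  config={'y': 2, 'id': 4, 'b': 6}, ans=6

Final answer: {'y': 2, 'id': 4, 'b': 6}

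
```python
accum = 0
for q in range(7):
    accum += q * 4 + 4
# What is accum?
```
Trace:
  accum=0
  accum=4, q=0
  accum=12, q=1
  accum=24, q=2
  accum=40, q=3
  accum=60, q=4
  accum=84, q=5
  accum=112, q=6

Final answer: 112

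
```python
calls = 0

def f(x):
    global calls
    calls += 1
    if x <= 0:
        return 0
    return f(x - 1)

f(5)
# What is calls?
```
Call trace:
f(x=5)
  f(x=4)
    f(x=3)
      f(x=2)
        f(x=1)
          f(x=0)
          -> return 0
        -> return 0
      -> return 0
    -> return 0
  -> return 0
-> return 0

calls is incremented once per call. f is entered once for each x = 5, 4, 3, 2, 1, 0 (the x <= 0 call returns without recursing), i.e. 5 + 1 calls.
calls = 6

Final answer: 6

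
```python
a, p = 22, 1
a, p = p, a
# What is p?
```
Trace:
  a=22, p=1
  a=1, p=22

Final answer: 22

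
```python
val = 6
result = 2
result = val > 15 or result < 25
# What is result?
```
Trace:
  val=6
  val=6, result=2
  val=6, result=True

Final answer: True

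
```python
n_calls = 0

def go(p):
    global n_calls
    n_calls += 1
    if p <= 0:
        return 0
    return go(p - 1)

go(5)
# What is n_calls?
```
Call trace:
go(p=5)
  go(p=4)
    go(p=3)
      go(p=2)
        go(p=1)
          go(p=0)
          -> return 0
        -> return 0
      -> return 0
    -> return 0
  -> return 0
-> return 0

n_calls is incremented once per call. go is entered once for each p = 5, 4, 3, 2, 1, 0 (the p <= 0 call returns without recursing), i.e. 5 + 1 calls.
n_calls = 6

Final answer: 6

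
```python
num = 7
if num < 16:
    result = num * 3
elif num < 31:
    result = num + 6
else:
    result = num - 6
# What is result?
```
Trace:
  num=7
  num=7, result=21

Final answer: 21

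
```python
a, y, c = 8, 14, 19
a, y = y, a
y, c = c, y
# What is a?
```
Trace:
  a=8, y=14, c=19
  a=14, y=8, c=19
  a=14, y=19, c=8

Final answer: 14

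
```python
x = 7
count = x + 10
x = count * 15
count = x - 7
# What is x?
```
Trace:
  x=7
  x=7, count=17
  x=255, count=17
  x=255, count=248

Final answer: 255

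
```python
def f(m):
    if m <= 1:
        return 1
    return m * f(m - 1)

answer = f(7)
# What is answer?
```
Call trace:
f(m=7)
  f(m=6)
    f(m=5)
      f(m=4)
        f(m=3)
          f(m=2)
            f(m=1)
            -> return 1
          -> return 2
        -> return 6
      -> return 24
    -> return 120
  -> return 720
-> return 5040

Final answer: 5040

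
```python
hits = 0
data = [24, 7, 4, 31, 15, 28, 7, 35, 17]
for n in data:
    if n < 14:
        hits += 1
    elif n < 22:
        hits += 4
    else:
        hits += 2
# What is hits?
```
Trace:
  hits=0
  hits=2, n=24
  hits=3, n=7
  hits=4, n=4
  hits=6, n=31
  hits=10, n=15
  hits=12, n=28
  hits=13, n=7
  hits=15, n=35
  hits=19, n=17

Final answer: 19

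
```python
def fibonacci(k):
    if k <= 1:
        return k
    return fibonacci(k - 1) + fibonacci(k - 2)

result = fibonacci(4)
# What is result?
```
Call trace (a repeated sub-call is expanded the first time; later identical calls just restate its return value):
fibonacci(k=4)
  fibonacci(k=3)
    fibonacci(k=2)
      fibonacci(k=1)
      -> return 1
      fibonacci(k=0)
      -> return 0
    -> return 1
    fibonacci(k=1)
    -> return 1
  -> return 2
  fibonacci(k=2) -> return 1  (same call as traced above)
-> return 3

Final answer: 3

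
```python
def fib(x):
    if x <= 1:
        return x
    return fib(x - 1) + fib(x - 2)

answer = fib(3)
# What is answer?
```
Call trace:
fib(x=3)
  fib(x=2)
    fib(x=1)
    -> return 1
    fib(x=0)
    -> return 0
  -> return 1
  fib(x=1)
  -> return 1
-> return 2

Final answer: 2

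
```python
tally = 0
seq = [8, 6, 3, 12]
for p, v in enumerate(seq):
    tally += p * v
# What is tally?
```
Trace:
  tally=0
  tally=0, p=0, v=8
  tally=6, p=1, v=6
  tally=12, p=2, v=3
  tally=48, p=3, v=12

Final answer: 48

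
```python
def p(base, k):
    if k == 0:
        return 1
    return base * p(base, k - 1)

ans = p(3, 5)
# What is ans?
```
Call trace:
p(base=3, k=5)
  p(base=3, k=4)
    p(base=3, k=3)
      p(base=3, k=2)
        p(base=3, k=1)
          p(base=3, k=0)
          -> return 1
        -> return 3
      -> return 9
    -> return 27
  -> return 81
-> return 243

Final answer: 243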